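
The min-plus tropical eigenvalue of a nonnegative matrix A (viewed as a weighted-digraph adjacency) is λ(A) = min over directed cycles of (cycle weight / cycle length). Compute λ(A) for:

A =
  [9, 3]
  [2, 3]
λ(A) = 5/2

Enumerate directed cycles and compute their means (weight / length). Sample:
  cycle 0 → 0: weight = 9, length = 1, mean = 9/1 ≈ 9.000
  cycle 1 → 1: weight = 3, length = 1, mean = 3/1 ≈ 3.000
  cycle 0 → 1 → 0: weight = 5, length = 2, mean = 5/2 ≈ 2.500
  cycle 1 → 0 → 1: weight = 5, length = 2, mean = 5/2 ≈ 2.500
Minimum mean = 2.500, attained e.g. along the cycle 0 → 1 → 0 with weight 5 and length 2. So λ(A) = 5/2 = 5/2.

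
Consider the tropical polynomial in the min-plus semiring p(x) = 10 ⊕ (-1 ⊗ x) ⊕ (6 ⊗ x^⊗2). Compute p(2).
p(2) = 1

A tropical monomial a ⊗ x^⊗i evaluates to a + i · x. Evaluating each term at x = 2:
  Term 0 contributes 10 + 0 · 2 = 10
  Term 1 contributes -1 + 1 · 2 = 1
  Term 2 contributes 6 + 2 · 2 = 10
p(2) = ⊕ of these = min[10, 1, 10] = 1.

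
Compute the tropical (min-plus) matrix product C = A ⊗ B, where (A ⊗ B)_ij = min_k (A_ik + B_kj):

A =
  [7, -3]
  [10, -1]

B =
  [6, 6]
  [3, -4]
A ⊗ B =
  [0, -7]
  [2, -5]

Apply the min-plus product entry-by-entry:
  C[0][0] = min over k of (A[0][0] + B[0][0] = 7 + 6 = 13, A[0][1] + B[1][0] = -3 + 3 = 0) = 0 (attained at k = 1)
  C[0][1] = min over k of (A[0][0] + B[0][1] = 7 + 6 = 13, A[0][1] + B[1][1] = -3 + -4 = -7) = -7 (attained at k = 1)
  C[1][0] = min over k of (A[1][0] + B[0][0] = 10 + 6 = 16, A[1][1] + B[1][0] = -1 + 3 = 2) = 2 (attained at k = 1)
  C[1][1] = min over k of (A[1][0] + B[0][1] = 10 + 6 = 16, A[1][1] + B[1][1] = -1 + -4 = -5) = -5 (attained at k = 1)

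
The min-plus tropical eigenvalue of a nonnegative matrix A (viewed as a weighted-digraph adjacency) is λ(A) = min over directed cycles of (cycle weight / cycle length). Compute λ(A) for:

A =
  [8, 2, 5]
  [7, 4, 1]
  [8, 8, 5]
λ(A) = 11/3

Enumerate directed cycles and compute their means (weight / length). Sample:
  cycle 0 → 0: weight = 8, length = 1, mean = 8/1 ≈ 8.000
  cycle 1 → 1: weight = 4, length = 1, mean = 4/1 ≈ 4.000
  cycle 2 → 2: weight = 5, length = 1, mean = 5/1 ≈ 5.000
  cycle 0 → 1 → 0: weight = 9, length = 2, mean = 9/2 ≈ 4.500
  cycle 0 → 2 → 0: weight = 13, length = 2, mean = 13/2 ≈ 6.500
  cycle 1 → 0 → 1: weight = 9, length = 2, mean = 9/2 ≈ 4.500
Minimum mean = 3.667, attained e.g. along the cycle 0 → 1 → 2 → 0 with weight 11 and length 3. So λ(A) = 11/3 = 11/3.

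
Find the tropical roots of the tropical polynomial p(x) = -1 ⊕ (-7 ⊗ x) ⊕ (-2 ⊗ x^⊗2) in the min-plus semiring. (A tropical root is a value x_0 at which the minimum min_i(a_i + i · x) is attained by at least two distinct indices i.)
Roots: {-5, 6}

Each tropical root is a break point of the lower envelope of the lines y = a_i + i · x (there are 3 lines, with slopes 0, 1, ..., 2). Only the lines that attain the minimum somewhere contribute to roots; other lines are dominated. Here the surviving (envelope) indices are i = 2, i = 1, i = 0.
Intersections between consecutive envelope lines give the roots: for adjacent envelope indices i < j the intersection is x = (a_i − a_j) / (j − i). Reading off the sorted break points: {-5, 6}.
Verification: at each break x_0, at least two indices attain the minimum of min_i(a_i + i · x_0).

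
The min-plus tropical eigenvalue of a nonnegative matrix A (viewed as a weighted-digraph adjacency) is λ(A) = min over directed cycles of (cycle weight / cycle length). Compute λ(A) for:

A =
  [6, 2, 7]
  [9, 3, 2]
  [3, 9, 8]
λ(A) = 7/3

Enumerate directed cycles and compute their means (weight / length). Sample:
  cycle 0 → 0: weight = 6, length = 1, mean = 6/1 ≈ 6.000
  cycle 1 → 1: weight = 3, length = 1, mean = 3/1 ≈ 3.000
  cycle 2 → 2: weight = 8, length = 1, mean = 8/1 ≈ 8.000
  cycle 0 → 1 → 0: weight = 11, length = 2, mean = 11/2 ≈ 5.500
  cycle 0 → 2 → 0: weight = 10, length = 2, mean = 10/2 ≈ 5.000
  cycle 1 → 0 → 1: weight = 11, length = 2, mean = 11/2 ≈ 5.500
Minimum mean = 2.333, attained e.g. along the cycle 0 → 1 → 2 → 0 with weight 7 and length 3. So λ(A) = 7/3 = 7/3.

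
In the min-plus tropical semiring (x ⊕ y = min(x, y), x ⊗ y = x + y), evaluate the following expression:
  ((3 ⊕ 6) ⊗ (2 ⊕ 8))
((3 ⊕ 6) ⊗ (2 ⊕ 8)) = 5

Expand innermost to outermost. Recall ⊕ takes the minimum of its arguments and ⊗ takes their sum. Working out the expression ((3 ⊕ 6) ⊗ (2 ⊕ 8)) gives 5.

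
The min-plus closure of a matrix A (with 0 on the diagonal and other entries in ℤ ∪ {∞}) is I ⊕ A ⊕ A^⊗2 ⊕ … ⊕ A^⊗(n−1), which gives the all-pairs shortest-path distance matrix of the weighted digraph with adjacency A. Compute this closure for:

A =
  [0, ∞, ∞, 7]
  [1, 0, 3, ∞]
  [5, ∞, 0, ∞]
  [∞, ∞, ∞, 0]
Closure =
  [0, ∞, ∞, 7]
  [1, 0, 3, 8]
  [5, ∞, 0, 12]
  [∞, ∞, ∞, 0]

This is the Floyd-Warshall all-pairs shortest-path computation. For each intermediate vertex k = 0, 1, …, 3, update dist[i][j] ← min(dist[i][j], dist[i][k] + dist[k][j]). The final matrix gives, for each (i, j), the minimum total weight of any directed path from i to j (possibly empty when i = j).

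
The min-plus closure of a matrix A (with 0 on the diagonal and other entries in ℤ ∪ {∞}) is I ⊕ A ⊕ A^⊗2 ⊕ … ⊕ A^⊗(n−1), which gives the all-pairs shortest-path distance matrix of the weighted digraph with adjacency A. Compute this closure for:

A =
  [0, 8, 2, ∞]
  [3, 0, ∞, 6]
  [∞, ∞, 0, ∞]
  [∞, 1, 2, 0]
Closure =
  [0, 8, 2, 14]
  [3, 0, 5, 6]
  [∞, ∞, 0, ∞]
  [4, 1, 2, 0]

This is the Floyd-Warshall all-pairs shortest-path computation. For each intermediate vertex k = 0, 1, …, 3, update dist[i][j] ← min(dist[i][j], dist[i][k] + dist[k][j]). The final matrix gives, for each (i, j), the minimum total weight of any directed path from i to j (possibly empty when i = j).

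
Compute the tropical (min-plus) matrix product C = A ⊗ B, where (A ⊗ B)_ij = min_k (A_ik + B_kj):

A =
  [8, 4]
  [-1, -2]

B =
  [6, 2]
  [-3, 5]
A ⊗ B =
  [1, 9]
  [-5, 1]

Apply the min-plus product entry-by-entry:
  C[0][0] = min over k of (A[0][0] + B[0][0] = 8 + 6 = 14, A[0][1] + B[1][0] = 4 + -3 = 1) = 1 (attained at k = 1)
  C[0][1] = min over k of (A[0][0] + B[0][1] = 8 + 2 = 10, A[0][1] + B[1][1] = 4 + 5 = 9) = 9 (attained at k = 1)
  C[1][0] = min over k of (A[1][0] + B[0][0] = -1 + 6 = 5, A[1][1] + B[1][0] = -2 + -3 = -5) = -5 (attained at k = 1)
  C[1][1] = min over k of (A[1][0] + B[0][1] = -1 + 2 = 1, A[1][1] + B[1][1] = -2 + 5 = 3) = 1 (attained at k = 0)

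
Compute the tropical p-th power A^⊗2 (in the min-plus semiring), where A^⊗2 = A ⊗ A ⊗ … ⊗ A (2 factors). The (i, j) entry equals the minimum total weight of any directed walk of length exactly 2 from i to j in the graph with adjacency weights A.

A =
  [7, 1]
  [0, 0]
A^⊗2 =
  [1, 1]
  [0, 0]

Each entry (A^⊗2)_ij equals the minimum over all length-2 walks i = v_0 → v_1 → … → v_2 = j of Σ_t A[v_t][v_{t+1}]. For example, for (i, j) = (0, 1) we minimise over 2 possible intermediate vertex sequences; the minimum is 1, attained along the walk 0 → 1 → 1.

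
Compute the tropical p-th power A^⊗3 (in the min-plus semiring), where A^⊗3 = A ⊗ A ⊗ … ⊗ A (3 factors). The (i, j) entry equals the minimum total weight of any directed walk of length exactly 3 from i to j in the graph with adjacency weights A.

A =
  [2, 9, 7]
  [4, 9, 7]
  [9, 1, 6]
A^⊗3 =
  [6, 10, 11]
  [8, 12, 13]
  [7, 9, 12]

Each entry (A^⊗3)_ij equals the minimum over all length-3 walks i = v_0 → v_1 → … → v_3 = j of Σ_t A[v_t][v_{t+1}]. For example, for (i, j) = (0, 2) we minimise over 9 possible intermediate vertex sequences; the minimum is 11, attained along the walk 0 → 0 → 0 → 2.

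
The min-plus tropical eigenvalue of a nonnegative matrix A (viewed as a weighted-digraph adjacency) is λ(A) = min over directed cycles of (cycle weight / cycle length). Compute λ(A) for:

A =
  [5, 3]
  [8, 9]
λ(A) = 5

Enumerate directed cycles and compute their means (weight / length). Sample:
  cycle 0 → 0: weight = 5, length = 1, mean = 5/1 ≈ 5.000
  cycle 1 → 1: weight = 9, length = 1, mean = 9/1 ≈ 9.000
  cycle 0 → 1 → 0: weight = 11, length = 2, mean = 11/2 ≈ 5.500
  cycle 1 → 0 → 1: weight = 11, length = 2, mean = 11/2 ≈ 5.500
Minimum mean = 5.000, attained e.g. along the cycle 0 → 0 with weight 5 and length 1. So λ(A) = 5/1 = 5.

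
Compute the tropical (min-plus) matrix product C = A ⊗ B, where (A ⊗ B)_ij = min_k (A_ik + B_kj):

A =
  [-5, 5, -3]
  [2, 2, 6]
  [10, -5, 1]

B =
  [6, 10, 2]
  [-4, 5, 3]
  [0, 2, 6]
A ⊗ B =
  [-3, -1, -3]
  [-2, 7, 4]
  [-9, 0, -2]

Apply the min-plus product entry-by-entry:
  C[0][0] = min over k of (A[0][0] + B[0][0] = -5 + 6 = 1, A[0][1] + B[1][0] = 5 + -4 = 1, A[0][2] + B[2][0] = -3 + 0 = -3) = -3 (attained at k = 2)
  C[0][1] = min over k of (A[0][0] + B[0][1] = -5 + 10 = 5, A[0][1] + B[1][1] = 5 + 5 = 10, A[0][2] + B[2][1] = -3 + 2 = -1) = -1 (attained at k = 2)
  C[0][2] = min over k of (A[0][0] + B[0][2] = -5 + 2 = -3, A[0][1] + B[1][2] = 5 + 3 = 8, A[0][2] + B[2][2] = -3 + 6 = 3) = -3 (attained at k = 0)
  C[1][0] = min over k of (A[1][0] + B[0][0] = 2 + 6 = 8, A[1][1] + B[1][0] = 2 + -4 = -2, A[1][2] + B[2][0] = 6 + 0 = 6) = -2 (attained at k = 1)
  C[1][1] = min over k of (A[1][0] + B[0][1] = 2 + 10 = 12, A[1][1] + B[1][1] = 2 + 5 = 7, A[1][2] + B[2][1] = 6 + 2 = 8) = 7 (attained at k = 1)
  C[1][2] = min over k of (A[1][0] + B[0][2] = 2 + 2 = 4, A[1][1] + B[1][2] = 2 + 3 = 5, A[1][2] + B[2][2] = 6 + 6 = 12) = 4 (attained at k = 0)
  C[2][0] = min over k of (A[2][0] + B[0][0] = 10 + 6 = 16, A[2][1] + B[1][0] = -5 + -4 = -9, A[2][2] + B[2][0] = 1 + 0 = 1) = -9 (attained at k = 1)
  C[2][1] = min over k of (A[2][0] + B[0][1] = 10 + 10 = 20, A[2][1] + B[1][1] = -5 + 5 = 0, A[2][2] + B[2][1] = 1 + 2 = 3) = 0 (attained at k = 1)
  C[2][2] = min over k of (A[2][0] + B[0][2] = 10 + 2 = 12, A[2][1] + B[1][2] = -5 + 3 = -2, A[2][2] + B[2][2] = 1 + 6 = 7) = -2 (attained at k = 1)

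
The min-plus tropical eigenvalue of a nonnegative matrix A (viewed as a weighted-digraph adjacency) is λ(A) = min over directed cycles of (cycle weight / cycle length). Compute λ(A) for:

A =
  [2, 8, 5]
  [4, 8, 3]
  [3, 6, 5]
λ(A) = 2

Enumerate directed cycles and compute their means (weight / length). Sample:
  cycle 0 → 0: weight = 2, length = 1, mean = 2/1 ≈ 2.000
  cycle 1 → 1: weight = 8, length = 1, mean = 8/1 ≈ 8.000
  cycle 2 → 2: weight = 5, length = 1, mean = 5/1 ≈ 5.000
  cycle 0 → 1 → 0: weight = 12, length = 2, mean = 12/2 ≈ 6.000
  cycle 0 → 2 → 0: weight = 8, length = 2, mean = 8/2 ≈ 4.000
  cycle 1 → 0 → 1: weight = 12, length = 2, mean = 12/2 ≈ 6.000
Minimum mean = 2.000, attained e.g. along the cycle 0 → 0 with weight 2 and length 1. So λ(A) = 2/1 = 2.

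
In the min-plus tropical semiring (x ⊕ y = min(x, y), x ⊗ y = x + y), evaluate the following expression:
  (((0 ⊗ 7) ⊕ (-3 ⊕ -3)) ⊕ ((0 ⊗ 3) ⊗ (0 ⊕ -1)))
(((0 ⊗ 7) ⊕ (-3 ⊕ -3)) ⊕ ((0 ⊗ 3) ⊗ (0 ⊕ -1))) = -3

Expand innermost to outermost. Recall ⊕ takes the minimum of its arguments and ⊗ takes their sum. Working out the expression (((0 ⊗ 7) ⊕ (-3 ⊕ -3)) ⊕ ((0 ⊗ 3) ⊗ (0 ⊕ -1))) gives -3.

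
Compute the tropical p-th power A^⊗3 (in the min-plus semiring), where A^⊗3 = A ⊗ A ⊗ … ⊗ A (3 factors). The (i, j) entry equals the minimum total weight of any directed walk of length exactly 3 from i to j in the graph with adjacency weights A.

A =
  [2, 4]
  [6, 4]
A^⊗3 =
  [6, 8]
  [10, 12]

Each entry (A^⊗3)_ij equals the minimum over all length-3 walks i = v_0 → v_1 → … → v_3 = j of Σ_t A[v_t][v_{t+1}]. For example, for (i, j) = (0, 1) we minimise over 4 possible intermediate vertex sequences; the minimum is 8, attained along the walk 0 → 0 → 0 → 1.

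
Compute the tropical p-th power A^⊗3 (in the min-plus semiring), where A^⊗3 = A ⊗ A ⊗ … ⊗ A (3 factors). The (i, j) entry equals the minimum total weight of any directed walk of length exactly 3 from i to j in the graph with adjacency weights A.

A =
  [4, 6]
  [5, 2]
A^⊗3 =
  [12, 10]
  [9, 6]

Each entry (A^⊗3)_ij equals the minimum over all length-3 walks i = v_0 → v_1 → … → v_3 = j of Σ_t A[v_t][v_{t+1}]. For example, for (i, j) = (0, 1) we minimise over 4 possible intermediate vertex sequences; the minimum is 10, attained along the walk 0 → 1 → 1 → 1.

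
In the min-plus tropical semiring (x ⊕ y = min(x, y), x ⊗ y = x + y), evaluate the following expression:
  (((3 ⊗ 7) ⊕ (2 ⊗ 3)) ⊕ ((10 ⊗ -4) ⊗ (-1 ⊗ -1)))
(((3 ⊗ 7) ⊕ (2 ⊗ 3)) ⊕ ((10 ⊗ -4) ⊗ (-1 ⊗ -1))) = 4

Expand innermost to outermost. Recall ⊕ takes the minimum of its arguments and ⊗ takes their sum. Working out the expression (((3 ⊗ 7) ⊕ (2 ⊗ 3)) ⊕ ((10 ⊗ -4) ⊗ (-1 ⊗ -1))) gives 4.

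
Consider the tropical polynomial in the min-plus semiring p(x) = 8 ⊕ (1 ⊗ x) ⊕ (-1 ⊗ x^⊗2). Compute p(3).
p(3) = 4

A tropical monomial a ⊗ x^⊗i evaluates to a + i · x. Evaluating each term at x = 3:
  Term 0 contributes 8 + 0 · 3 = 8
  Term 1 contributes 1 + 1 · 3 = 4
  Term 2 contributes -1 + 2 · 3 = 5
p(3) = ⊕ of these = min[8, 4, 5] = 4.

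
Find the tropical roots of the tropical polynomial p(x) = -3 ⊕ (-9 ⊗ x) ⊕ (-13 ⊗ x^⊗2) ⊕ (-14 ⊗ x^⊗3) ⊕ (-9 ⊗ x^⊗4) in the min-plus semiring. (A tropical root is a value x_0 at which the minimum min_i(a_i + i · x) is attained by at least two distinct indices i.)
Roots: {-5, 1, 4, 6}

Each tropical root is a break point of the lower envelope of the lines y = a_i + i · x (there are 5 lines, with slopes 0, 1, ..., 4). Only the lines that attain the minimum somewhere contribute to roots; other lines are dominated. Here the surviving (envelope) indices are i = 4, i = 3, i = 2, i = 1, i = 0.
Intersections between consecutive envelope lines give the roots: for adjacent envelope indices i < j the intersection is x = (a_i − a_j) / (j − i). Reading off the sorted break points: {-5, 1, 4, 6}.
Verification: at each break x_0, at least two indices attain the minimum of min_i(a_i + i · x_0).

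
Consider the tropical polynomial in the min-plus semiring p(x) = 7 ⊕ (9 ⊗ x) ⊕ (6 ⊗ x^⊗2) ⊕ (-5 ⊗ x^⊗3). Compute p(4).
p(4) = 7

A tropical monomial a ⊗ x^⊗i evaluates to a + i · x. Evaluating each term at x = 4:
  Term 0 contributes 7 + 0 · 4 = 7
  Term 1 contributes 9 + 1 · 4 = 13
  Term 2 contributes 6 + 2 · 4 = 14
  Term 3 contributes -5 + 3 · 4 = 7
p(4) = ⊕ of these = min[7, 13, 14, 7] = 7.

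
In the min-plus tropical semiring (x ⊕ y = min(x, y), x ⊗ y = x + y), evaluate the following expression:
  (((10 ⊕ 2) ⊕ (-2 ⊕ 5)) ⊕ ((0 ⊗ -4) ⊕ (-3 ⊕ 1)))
(((10 ⊕ 2) ⊕ (-2 ⊕ 5)) ⊕ ((0 ⊗ -4) ⊕ (-3 ⊕ 1))) = -4

Expand innermost to outermost. Recall ⊕ takes the minimum of its arguments and ⊗ takes their sum. Working out the expression (((10 ⊕ 2) ⊕ (-2 ⊕ 5)) ⊕ ((0 ⊗ -4) ⊕ (-3 ⊕ 1))) gives -4.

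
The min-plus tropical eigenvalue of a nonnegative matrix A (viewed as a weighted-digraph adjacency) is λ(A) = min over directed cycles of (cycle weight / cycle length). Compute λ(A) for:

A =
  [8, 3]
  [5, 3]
λ(A) = 3

Enumerate directed cycles and compute their means (weight / length). Sample:
  cycle 0 → 0: weight = 8, length = 1, mean = 8/1 ≈ 8.000
  cycle 1 → 1: weight = 3, length = 1, mean = 3/1 ≈ 3.000
  cycle 0 → 1 → 0: weight = 8, length = 2, mean = 8/2 ≈ 4.000
  cycle 1 → 0 → 1: weight = 8, length = 2, mean = 8/2 ≈ 4.000
Minimum mean = 3.000, attained e.g. along the cycle 1 → 1 with weight 3 and length 1. So λ(A) = 3/1 = 3.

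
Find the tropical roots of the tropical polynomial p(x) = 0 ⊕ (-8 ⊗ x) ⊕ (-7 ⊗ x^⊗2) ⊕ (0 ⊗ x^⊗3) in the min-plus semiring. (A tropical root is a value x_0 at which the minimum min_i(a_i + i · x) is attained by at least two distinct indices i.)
Roots: {-7, -1, 8}

Each tropical root is a break point of the lower envelope of the lines y = a_i + i · x (there are 4 lines, with slopes 0, 1, ..., 3). Only the lines that attain the minimum somewhere contribute to roots; other lines are dominated. Here the surviving (envelope) indices are i = 3, i = 2, i = 1, i = 0.
Intersections between consecutive envelope lines give the roots: for adjacent envelope indices i < j the intersection is x = (a_i − a_j) / (j − i). Reading off the sorted break points: {-7, -1, 8}.
Verification: at each break x_0, at least two indices attain the minimum of min_i(a_i + i · x_0).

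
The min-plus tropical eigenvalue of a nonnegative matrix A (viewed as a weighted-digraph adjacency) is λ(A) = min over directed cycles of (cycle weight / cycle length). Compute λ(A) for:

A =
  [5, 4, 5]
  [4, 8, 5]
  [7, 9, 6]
λ(A) = 4

Enumerate directed cycles and compute their means (weight / length). Sample:
  cycle 0 → 0: weight = 5, length = 1, mean = 5/1 ≈ 5.000
  cycle 1 → 1: weight = 8, length = 1, mean = 8/1 ≈ 8.000
  cycle 2 → 2: weight = 6, length = 1, mean = 6/1 ≈ 6.000
  cycle 0 → 1 → 0: weight = 8, length = 2, mean = 8/2 ≈ 4.000
  cycle 0 → 2 → 0: weight = 12, length = 2, mean = 12/2 ≈ 6.000
  cycle 1 → 0 → 1: weight = 8, length = 2, mean = 8/2 ≈ 4.000
Minimum mean = 4.000, attained e.g. along the cycle 0 → 1 → 0 with weight 8 and length 2. So λ(A) = 8/2 = 4.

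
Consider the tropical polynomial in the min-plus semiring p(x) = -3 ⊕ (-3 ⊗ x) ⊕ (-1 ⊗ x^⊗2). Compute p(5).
p(5) = -3

A tropical monomial a ⊗ x^⊗i evaluates to a + i · x. Evaluating each term at x = 5:
  Term 0 contributes -3 + 0 · 5 = -3
  Term 1 contributes -3 + 1 · 5 = 2
  Term 2 contributes -1 + 2 · 5 = 9
p(5) = ⊕ of these = min[-3, 2, 9] = -3.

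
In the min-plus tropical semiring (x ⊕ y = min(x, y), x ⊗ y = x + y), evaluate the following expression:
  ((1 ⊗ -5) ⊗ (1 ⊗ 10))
((1 ⊗ -5) ⊗ (1 ⊗ 10)) = 7

Expand innermost to outermost. Recall ⊕ takes the minimum of its arguments and ⊗ takes their sum. Working out the expression ((1 ⊗ -5) ⊗ (1 ⊗ 10)) gives 7.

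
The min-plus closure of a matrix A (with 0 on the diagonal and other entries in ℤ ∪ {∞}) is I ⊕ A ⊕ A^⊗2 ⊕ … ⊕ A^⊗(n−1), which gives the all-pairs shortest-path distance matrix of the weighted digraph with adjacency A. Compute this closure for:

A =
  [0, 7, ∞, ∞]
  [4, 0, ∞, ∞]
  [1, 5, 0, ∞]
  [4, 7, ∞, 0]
Closure =
  [0, 7, ∞, ∞]
  [4, 0, ∞, ∞]
  [1, 5, 0, ∞]
  [4, 7, ∞, 0]

This is the Floyd-Warshall all-pairs shortest-path computation. For each intermediate vertex k = 0, 1, …, 3, update dist[i][j] ← min(dist[i][j], dist[i][k] + dist[k][j]). The final matrix gives, for each (i, j), the minimum total weight of any directed path from i to j (possibly empty when i = j).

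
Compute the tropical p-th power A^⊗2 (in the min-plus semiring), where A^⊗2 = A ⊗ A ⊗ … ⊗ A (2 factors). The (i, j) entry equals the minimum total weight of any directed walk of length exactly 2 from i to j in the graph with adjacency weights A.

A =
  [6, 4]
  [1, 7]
A^⊗2 =
  [5, 10]
  [7, 5]

Each entry (A^⊗2)_ij equals the minimum over all length-2 walks i = v_0 → v_1 → … → v_2 = j of Σ_t A[v_t][v_{t+1}]. For example, for (i, j) = (0, 1) we minimise over 2 possible intermediate vertex sequences; the minimum is 10, attained along the walk 0 → 0 → 1.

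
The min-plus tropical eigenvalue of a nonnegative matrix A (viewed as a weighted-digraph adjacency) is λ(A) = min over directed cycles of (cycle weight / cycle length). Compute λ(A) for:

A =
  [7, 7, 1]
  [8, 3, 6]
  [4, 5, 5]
λ(A) = 5/2

Enumerate directed cycles and compute their means (weight / length). Sample:
  cycle 0 → 0: weight = 7, length = 1, mean = 7/1 ≈ 7.000
  cycle 1 → 1: weight = 3, length = 1, mean = 3/1 ≈ 3.000
  cycle 2 → 2: weight = 5, length = 1, mean = 5/1 ≈ 5.000
  cycle 0 → 1 → 0: weight = 15, length = 2, mean = 15/2 ≈ 7.500
  cycle 0 → 2 → 0: weight = 5, length = 2, mean = 5/2 ≈ 2.500
  cycle 1 → 0 → 1: weight = 15, length = 2, mean = 15/2 ≈ 7.500
Minimum mean = 2.500, attained e.g. along the cycle 0 → 2 → 0 with weight 5 and length 2. So λ(A) = 5/2 = 5/2.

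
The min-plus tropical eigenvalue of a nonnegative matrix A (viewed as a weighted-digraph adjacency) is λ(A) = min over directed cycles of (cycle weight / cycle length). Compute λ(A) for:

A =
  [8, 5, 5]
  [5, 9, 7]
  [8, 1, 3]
λ(A) = 3

Enumerate directed cycles and compute their means (weight / length). Sample:
  cycle 0 → 0: weight = 8, length = 1, mean = 8/1 ≈ 8.000
  cycle 1 → 1: weight = 9, length = 1, mean = 9/1 ≈ 9.000
  cycle 2 → 2: weight = 3, length = 1, mean = 3/1 ≈ 3.000
  cycle 0 → 1 → 0: weight = 10, length = 2, mean = 10/2 ≈ 5.000
  cycle 0 → 2 → 0: weight = 13, length = 2, mean = 13/2 ≈ 6.500
  cycle 1 → 0 → 1: weight = 10, length = 2, mean = 10/2 ≈ 5.000
Minimum mean = 3.000, attained e.g. along the cycle 2 → 2 with weight 3 and length 1. So λ(A) = 3/1 = 3.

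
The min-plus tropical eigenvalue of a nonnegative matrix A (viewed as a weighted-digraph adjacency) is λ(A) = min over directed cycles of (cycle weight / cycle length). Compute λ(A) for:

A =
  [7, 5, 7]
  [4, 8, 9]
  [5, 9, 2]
λ(A) = 2

Enumerate directed cycles and compute their means (weight / length). Sample:
  cycle 0 → 0: weight = 7, length = 1, mean = 7/1 ≈ 7.000
  cycle 1 → 1: weight = 8, length = 1, mean = 8/1 ≈ 8.000
  cycle 2 → 2: weight = 2, length = 1, mean = 2/1 ≈ 2.000
  cycle 0 → 1 → 0: weight = 9, length = 2, mean = 9/2 ≈ 4.500
  cycle 0 → 2 → 0: weight = 12, length = 2, mean = 12/2 ≈ 6.000
  cycle 1 → 0 → 1: weight = 9, length = 2, mean = 9/2 ≈ 4.500
Minimum mean = 2.000, attained e.g. along the cycle 2 → 2 with weight 2 and length 1. So λ(A) = 2/1 = 2.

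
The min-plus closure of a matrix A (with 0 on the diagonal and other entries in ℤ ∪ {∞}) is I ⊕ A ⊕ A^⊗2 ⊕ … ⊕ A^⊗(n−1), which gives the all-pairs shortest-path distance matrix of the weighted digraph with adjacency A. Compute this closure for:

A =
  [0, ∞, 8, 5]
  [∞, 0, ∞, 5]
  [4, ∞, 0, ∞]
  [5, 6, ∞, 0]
Closure =
  [0, 11, 8, 5]
  [10, 0, 18, 5]
  [4, 15, 0, 9]
  [5, 6, 13, 0]

This is the Floyd-Warshall all-pairs shortest-path computation. For each intermediate vertex k = 0, 1, …, 3, update dist[i][j] ← min(dist[i][j], dist[i][k] + dist[k][j]). The final matrix gives, for each (i, j), the minimum total weight of any directed path from i to j (possibly empty when i = j).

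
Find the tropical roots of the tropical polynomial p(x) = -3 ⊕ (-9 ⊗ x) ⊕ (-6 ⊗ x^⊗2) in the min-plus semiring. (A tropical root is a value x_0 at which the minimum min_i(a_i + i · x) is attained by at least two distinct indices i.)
Roots: {-3, 6}

Each tropical root is a break point of the lower envelope of the lines y = a_i + i · x (there are 3 lines, with slopes 0, 1, ..., 2). Only the lines that attain the minimum somewhere contribute to roots; other lines are dominated. Here the surviving (envelope) indices are i = 2, i = 1, i = 0.
Intersections between consecutive envelope lines give the roots: for adjacent envelope indices i < j the intersection is x = (a_i − a_j) / (j − i). Reading off the sorted break points: {-3, 6}.
Verification: at each break x_0, at least two indices attain the minimum of min_i(a_i + i · x_0).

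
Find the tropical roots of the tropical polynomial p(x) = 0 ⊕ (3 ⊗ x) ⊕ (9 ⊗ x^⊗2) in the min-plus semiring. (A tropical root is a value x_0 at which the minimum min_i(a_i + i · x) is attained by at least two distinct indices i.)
Roots: {-6, -3}

Each tropical root is a break point of the lower envelope of the lines y = a_i + i · x (there are 3 lines, with slopes 0, 1, ..., 2). Only the lines that attain the minimum somewhere contribute to roots; other lines are dominated. Here the surviving (envelope) indices are i = 2, i = 1, i = 0.
Intersections between consecutive envelope lines give the roots: for adjacent envelope indices i < j the intersection is x = (a_i − a_j) / (j − i). Reading off the sorted break points: {-6, -3}.
Verification: at each break x_0, at least two indices attain the minimum of min_i(a_i + i · x_0).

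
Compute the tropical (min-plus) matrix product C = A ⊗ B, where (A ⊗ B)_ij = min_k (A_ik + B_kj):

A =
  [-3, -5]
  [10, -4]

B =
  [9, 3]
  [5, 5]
A ⊗ B =
  [0, 0]
  [1, 1]

Apply the min-plus product entry-by-entry:
  C[0][0] = min over k of (A[0][0] + B[0][0] = -3 + 9 = 6, A[0][1] + B[1][0] = -5 + 5 = 0) = 0 (attained at k = 1)
  C[0][1] = min over k of (A[0][0] + B[0][1] = -3 + 3 = 0, A[0][1] + B[1][1] = -5 + 5 = 0) = 0 (attained at k = 0)
  C[1][0] = min over k of (A[1][0] + B[0][0] = 10 + 9 = 19, A[1][1] + B[1][0] = -4 + 5 = 1) = 1 (attained at k = 1)
  C[1][1] = min over k of (A[1][0] + B[0][1] = 10 + 3 = 13, A[1][1] + B[1][1] = -4 + 5 = 1) = 1 (attained at k = 1)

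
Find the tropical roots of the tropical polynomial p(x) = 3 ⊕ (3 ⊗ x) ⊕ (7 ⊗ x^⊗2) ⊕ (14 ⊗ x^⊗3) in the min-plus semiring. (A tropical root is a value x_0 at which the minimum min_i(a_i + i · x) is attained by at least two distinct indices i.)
Roots: {-7, -4, 0}

Each tropical root is a break point of the lower envelope of the lines y = a_i + i · x (there are 4 lines, with slopes 0, 1, ..., 3). Only the lines that attain the minimum somewhere contribute to roots; other lines are dominated. Here the surviving (envelope) indices are i = 3, i = 2, i = 1, i = 0.
Intersections between consecutive envelope lines give the roots: for adjacent envelope indices i < j the intersection is x = (a_i − a_j) / (j − i). Reading off the sorted break points: {-7, -4, 0}.
Verification: at each break x_0, at least two indices attain the minimum of min_i(a_i + i · x_0).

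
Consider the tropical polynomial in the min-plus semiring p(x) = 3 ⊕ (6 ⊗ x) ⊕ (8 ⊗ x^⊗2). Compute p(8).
p(8) = 3

A tropical monomial a ⊗ x^⊗i evaluates to a + i · x. Evaluating each term at x = 8:
  Term 0 contributes 3 + 0 · 8 = 3
  Term 1 contributes 6 + 1 · 8 = 14
  Term 2 contributes 8 + 2 · 8 = 24
p(8) = ⊕ of these = min[3, 14, 24] = 3.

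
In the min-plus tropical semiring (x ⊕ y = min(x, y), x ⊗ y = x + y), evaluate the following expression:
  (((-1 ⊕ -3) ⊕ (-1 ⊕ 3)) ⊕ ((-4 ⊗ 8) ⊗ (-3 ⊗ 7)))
(((-1 ⊕ -3) ⊕ (-1 ⊕ 3)) ⊕ ((-4 ⊗ 8) ⊗ (-3 ⊗ 7))) = -3

Expand innermost to outermost. Recall ⊕ takes the minimum of its arguments and ⊗ takes their sum. Working out the expression (((-1 ⊕ -3) ⊕ (-1 ⊕ 3)) ⊕ ((-4 ⊗ 8) ⊗ (-3 ⊗ 7))) gives -3.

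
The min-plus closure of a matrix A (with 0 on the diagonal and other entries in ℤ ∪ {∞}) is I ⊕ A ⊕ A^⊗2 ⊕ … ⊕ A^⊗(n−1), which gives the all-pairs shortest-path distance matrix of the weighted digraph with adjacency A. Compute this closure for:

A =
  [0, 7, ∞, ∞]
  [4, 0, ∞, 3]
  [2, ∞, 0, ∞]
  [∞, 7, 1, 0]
Closure =
  [0, 7, 11, 10]
  [4, 0, 4, 3]
  [2, 9, 0, 12]
  [3, 7, 1, 0]

This is the Floyd-Warshall all-pairs shortest-path computation. For each intermediate vertex k = 0, 1, …, 3, update dist[i][j] ← min(dist[i][j], dist[i][k] + dist[k][j]). The final matrix gives, for each (i, j), the minimum total weight of any directed path from i to j (possibly empty when i = j).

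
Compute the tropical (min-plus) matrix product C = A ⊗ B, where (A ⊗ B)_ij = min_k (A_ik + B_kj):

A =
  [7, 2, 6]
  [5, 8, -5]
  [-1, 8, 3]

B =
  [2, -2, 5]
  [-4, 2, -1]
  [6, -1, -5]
A ⊗ B =
  [-2, 4, 1]
  [1, -6, -10]
  [1, -3, -2]

Apply the min-plus product entry-by-entry:
  C[0][0] = min over k of (A[0][0] + B[0][0] = 7 + 2 = 9, A[0][1] + B[1][0] = 2 + -4 = -2, A[0][2] + B[2][0] = 6 + 6 = 12) = -2 (attained at k = 1)
  C[0][1] = min over k of (A[0][0] + B[0][1] = 7 + -2 = 5, A[0][1] + B[1][1] = 2 + 2 = 4, A[0][2] + B[2][1] = 6 + -1 = 5) = 4 (attained at k = 1)
  C[0][2] = min over k of (A[0][0] + B[0][2] = 7 + 5 = 12, A[0][1] + B[1][2] = 2 + -1 = 1, A[0][2] + B[2][2] = 6 + -5 = 1) = 1 (attained at k = 1)
  C[1][0] = min over k of (A[1][0] + B[0][0] = 5 + 2 = 7, A[1][1] + B[1][0] = 8 + -4 = 4, A[1][2] + B[2][0] = -5 + 6 = 1) = 1 (attained at k = 2)
  C[1][1] = min over k of (A[1][0] + B[0][1] = 5 + -2 = 3, A[1][1] + B[1][1] = 8 + 2 = 10, A[1][2] + B[2][1] = -5 + -1 = -6) = -6 (attained at k = 2)
  C[1][2] = min over k of (A[1][0] + B[0][2] = 5 + 5 = 10, A[1][1] + B[1][2] = 8 + -1 = 7, A[1][2] + B[2][2] = -5 + -5 = -10) = -10 (attained at k = 2)
  C[2][0] = min over k of (A[2][0] + B[0][0] = -1 + 2 = 1, A[2][1] + B[1][0] = 8 + -4 = 4, A[2][2] + B[2][0] = 3 + 6 = 9) = 1 (attained at k = 0)
  C[2][1] = min over k of (A[2][0] + B[0][1] = -1 + -2 = -3, A[2][1] + B[1][1] = 8 + 2 = 10, A[2][2] + B[2][1] = 3 + -1 = 2) = -3 (attained at k = 0)
  C[2][2] = min over k of (A[2][0] + B[0][2] = -1 + 5 = 4, A[2][1] + B[1][2] = 8 + -1 = 7, A[2][2] + B[2][2] = 3 + -5 = -2) = -2 (attained at k = 2)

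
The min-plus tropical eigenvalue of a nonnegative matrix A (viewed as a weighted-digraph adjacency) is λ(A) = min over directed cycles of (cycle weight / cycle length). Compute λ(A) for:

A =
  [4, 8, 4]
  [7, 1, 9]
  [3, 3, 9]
λ(A) = 1

Enumerate directed cycles and compute their means (weight / length). Sample:
  cycle 0 → 0: weight = 4, length = 1, mean = 4/1 ≈ 4.000
  cycle 1 → 1: weight = 1, length = 1, mean = 1/1 ≈ 1.000
  cycle 2 → 2: weight = 9, length = 1, mean = 9/1 ≈ 9.000
  cycle 0 → 1 → 0: weight = 15, length = 2, mean = 15/2 ≈ 7.500
  cycle 0 → 2 → 0: weight = 7, length = 2, mean = 7/2 ≈ 3.500
  cycle 1 → 0 → 1: weight = 15, length = 2, mean = 15/2 ≈ 7.500
Minimum mean = 1.000, attained e.g. along the cycle 1 → 1 with weight 1 and length 1. So λ(A) = 1/1 = 1.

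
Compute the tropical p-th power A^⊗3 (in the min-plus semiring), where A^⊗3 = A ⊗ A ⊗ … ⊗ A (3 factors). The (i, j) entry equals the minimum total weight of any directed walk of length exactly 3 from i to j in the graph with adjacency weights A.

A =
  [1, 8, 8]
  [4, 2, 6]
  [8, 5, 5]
A^⊗3 =
  [3, 10, 10]
  [6, 6, 10]
  [10, 9, 13]

Each entry (A^⊗3)_ij equals the minimum over all length-3 walks i = v_0 → v_1 → … → v_3 = j of Σ_t A[v_t][v_{t+1}]. For example, for (i, j) = (0, 2) we minimise over 9 possible intermediate vertex sequences; the minimum is 10, attained along the walk 0 → 0 → 0 → 2.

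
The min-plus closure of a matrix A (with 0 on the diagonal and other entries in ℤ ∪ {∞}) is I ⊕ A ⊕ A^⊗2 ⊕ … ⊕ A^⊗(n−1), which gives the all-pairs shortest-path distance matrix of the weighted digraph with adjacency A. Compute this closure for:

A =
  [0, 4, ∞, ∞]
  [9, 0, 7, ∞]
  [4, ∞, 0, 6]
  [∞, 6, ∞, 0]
Closure =
  [0, 4, 11, 17]
  [9, 0, 7, 13]
  [4, 8, 0, 6]
  [15, 6, 13, 0]

This is the Floyd-Warshall all-pairs shortest-path computation. For each intermediate vertex k = 0, 1, …, 3, update dist[i][j] ← min(dist[i][j], dist[i][k] + dist[k][j]). The final matrix gives, for each (i, j), the minimum total weight of any directed path from i to j (possibly empty when i = j).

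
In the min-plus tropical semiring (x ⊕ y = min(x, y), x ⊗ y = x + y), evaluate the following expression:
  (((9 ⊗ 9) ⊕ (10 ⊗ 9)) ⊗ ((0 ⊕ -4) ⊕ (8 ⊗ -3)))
(((9 ⊗ 9) ⊕ (10 ⊗ 9)) ⊗ ((0 ⊕ -4) ⊕ (8 ⊗ -3))) = 14

Expand innermost to outermost. Recall ⊕ takes the minimum of its arguments and ⊗ takes their sum. Working out the expression (((9 ⊗ 9) ⊕ (10 ⊗ 9)) ⊗ ((0 ⊕ -4) ⊕ (8 ⊗ -3))) gives 14.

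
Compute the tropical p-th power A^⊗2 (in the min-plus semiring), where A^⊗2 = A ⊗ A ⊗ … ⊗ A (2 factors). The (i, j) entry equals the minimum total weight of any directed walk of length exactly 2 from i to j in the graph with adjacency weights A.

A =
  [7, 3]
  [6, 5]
A^⊗2 =
  [9, 8]
  [11, 9]

Each entry (A^⊗2)_ij equals the minimum over all length-2 walks i = v_0 → v_1 → … → v_2 = j of Σ_t A[v_t][v_{t+1}]. For example, for (i, j) = (0, 1) we minimise over 2 possible intermediate vertex sequences; the minimum is 8, attained along the walk 0 → 1 → 1.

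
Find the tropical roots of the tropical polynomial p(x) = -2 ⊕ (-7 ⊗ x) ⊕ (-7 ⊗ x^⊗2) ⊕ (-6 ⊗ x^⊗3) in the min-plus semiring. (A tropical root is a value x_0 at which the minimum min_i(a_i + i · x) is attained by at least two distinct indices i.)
Roots: {-1, 0, 5}

Each tropical root is a break point of the lower envelope of the lines y = a_i + i · x (there are 4 lines, with slopes 0, 1, ..., 3). Only the lines that attain the minimum somewhere contribute to roots; other lines are dominated. Here the surviving (envelope) indices are i = 3, i = 2, i = 1, i = 0.
Intersections between consecutive envelope lines give the roots: for adjacent envelope indices i < j the intersection is x = (a_i − a_j) / (j − i). Reading off the sorted break points: {-1, 0, 5}.
Verification: at each break x_0, at least two indices attain the minimum of min_i(a_i + i · x_0).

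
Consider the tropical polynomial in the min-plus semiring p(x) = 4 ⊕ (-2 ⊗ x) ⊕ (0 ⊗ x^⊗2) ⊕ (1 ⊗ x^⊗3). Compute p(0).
p(0) = -2

A tropical monomial a ⊗ x^⊗i evaluates to a + i · x. Evaluating each term at x = 0:
  Term 0 contributes 4 + 0 · 0 = 4
  Term 1 contributes -2 + 1 · 0 = -2
  Term 2 contributes 0 + 2 · 0 = 0
  Term 3 contributes 1 + 3 · 0 = 1
p(0) = ⊕ of these = min[4, -2, 0, 1] = -2.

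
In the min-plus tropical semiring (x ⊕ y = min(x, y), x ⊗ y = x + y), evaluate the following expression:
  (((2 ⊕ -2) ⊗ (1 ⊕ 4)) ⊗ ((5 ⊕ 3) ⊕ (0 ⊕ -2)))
(((2 ⊕ -2) ⊗ (1 ⊕ 4)) ⊗ ((5 ⊕ 3) ⊕ (0 ⊕ -2))) = -3

Expand innermost to outermost. Recall ⊕ takes the minimum of its arguments and ⊗ takes their sum. Working out the expression (((2 ⊕ -2) ⊗ (1 ⊕ 4)) ⊗ ((5 ⊕ 3) ⊕ (0 ⊕ -2))) gives -3.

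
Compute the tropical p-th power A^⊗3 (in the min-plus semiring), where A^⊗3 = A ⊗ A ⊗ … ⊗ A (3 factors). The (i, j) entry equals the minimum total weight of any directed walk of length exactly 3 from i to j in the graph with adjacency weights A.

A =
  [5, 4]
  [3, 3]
A^⊗3 =
  [10, 10]
  [9, 9]

Each entry (A^⊗3)_ij equals the minimum over all length-3 walks i = v_0 → v_1 → … → v_3 = j of Σ_t A[v_t][v_{t+1}]. For example, for (i, j) = (0, 1) we minimise over 4 possible intermediate vertex sequences; the minimum is 10, attained along the walk 0 → 1 → 1 → 1.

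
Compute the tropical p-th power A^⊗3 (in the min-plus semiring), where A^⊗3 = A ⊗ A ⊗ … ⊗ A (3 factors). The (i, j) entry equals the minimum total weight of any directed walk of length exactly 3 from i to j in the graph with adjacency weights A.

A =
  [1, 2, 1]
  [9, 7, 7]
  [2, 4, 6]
A^⊗3 =
  [3, 4, 3]
  [10, 11, 10]
  [4, 5, 4]

Each entry (A^⊗3)_ij equals the minimum over all length-3 walks i = v_0 → v_1 → … → v_3 = j of Σ_t A[v_t][v_{t+1}]. For example, for (i, j) = (0, 2) we minimise over 9 possible intermediate vertex sequences; the minimum is 3, attained along the walk 0 → 0 → 0 → 2.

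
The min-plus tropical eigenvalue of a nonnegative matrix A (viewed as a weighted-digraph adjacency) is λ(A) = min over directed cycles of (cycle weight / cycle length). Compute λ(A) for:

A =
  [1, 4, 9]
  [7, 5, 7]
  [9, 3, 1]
λ(A) = 1

Enumerate directed cycles and compute their means (weight / length). Sample:
  cycle 0 → 0: weight = 1, length = 1, mean = 1/1 ≈ 1.000
  cycle 1 → 1: weight = 5, length = 1, mean = 5/1 ≈ 5.000
  cycle 2 → 2: weight = 1, length = 1, mean = 1/1 ≈ 1.000
  cycle 0 → 1 → 0: weight = 11, length = 2, mean = 11/2 ≈ 5.500
  cycle 0 → 2 → 0: weight = 18, length = 2, mean = 18/2 ≈ 9.000
  cycle 1 → 0 → 1: weight = 11, length = 2, mean = 11/2 ≈ 5.500
Minimum mean = 1.000, attained e.g. along the cycle 0 → 0 with weight 1 and length 1. So λ(A) = 1/1 = 1.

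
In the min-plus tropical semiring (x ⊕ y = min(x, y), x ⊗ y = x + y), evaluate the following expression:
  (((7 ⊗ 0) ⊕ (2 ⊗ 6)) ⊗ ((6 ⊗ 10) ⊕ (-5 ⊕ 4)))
(((7 ⊗ 0) ⊕ (2 ⊗ 6)) ⊗ ((6 ⊗ 10) ⊕ (-5 ⊕ 4))) = 2

Expand innermost to outermost. Recall ⊕ takes the minimum of its arguments and ⊗ takes their sum. Working out the expression (((7 ⊗ 0) ⊕ (2 ⊗ 6)) ⊗ ((6 ⊗ 10) ⊕ (-5 ⊕ 4))) gives 2.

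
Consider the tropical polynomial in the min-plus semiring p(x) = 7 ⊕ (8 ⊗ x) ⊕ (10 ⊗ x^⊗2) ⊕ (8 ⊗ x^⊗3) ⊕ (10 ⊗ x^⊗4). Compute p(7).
p(7) = 7

A tropical monomial a ⊗ x^⊗i evaluates to a + i · x. Evaluating each term at x = 7:
  Term 0 contributes 7 + 0 · 7 = 7
  Term 1 contributes 8 + 1 · 7 = 15
  Term 2 contributes 10 + 2 · 7 = 24
  Term 3 contributes 8 + 3 · 7 = 29
  Term 4 contributes 10 + 4 · 7 = 38
p(7) = ⊕ of these = min[7, 15, 24, 29, 38] = 7.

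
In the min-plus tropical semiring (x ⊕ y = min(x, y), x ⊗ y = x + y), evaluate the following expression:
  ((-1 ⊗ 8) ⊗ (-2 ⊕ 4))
((-1 ⊗ 8) ⊗ (-2 ⊕ 4)) = 5

Expand innermost to outermost. Recall ⊕ takes the minimum of its arguments and ⊗ takes their sum. Working out the expression ((-1 ⊗ 8) ⊗ (-2 ⊕ 4)) gives 5.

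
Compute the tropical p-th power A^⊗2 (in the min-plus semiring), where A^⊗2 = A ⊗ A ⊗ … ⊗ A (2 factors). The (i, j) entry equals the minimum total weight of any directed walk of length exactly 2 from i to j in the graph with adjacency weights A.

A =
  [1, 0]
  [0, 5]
A^⊗2 =
  [0, 1]
  [1, 0]

Each entry (A^⊗2)_ij equals the minimum over all length-2 walks i = v_0 → v_1 → … → v_2 = j of Σ_t A[v_t][v_{t+1}]. For example, for (i, j) = (0, 1) we minimise over 2 possible intermediate vertex sequences; the minimum is 1, attained along the walk 0 → 0 → 1.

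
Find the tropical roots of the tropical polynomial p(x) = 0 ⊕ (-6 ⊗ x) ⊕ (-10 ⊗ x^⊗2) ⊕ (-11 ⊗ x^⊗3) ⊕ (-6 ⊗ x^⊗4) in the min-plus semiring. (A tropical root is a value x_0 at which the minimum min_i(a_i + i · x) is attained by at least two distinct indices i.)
Roots: {-5, 1, 4, 6}

Each tropical root is a break point of the lower envelope of the lines y = a_i + i · x (there are 5 lines, with slopes 0, 1, ..., 4). Only the lines that attain the minimum somewhere contribute to roots; other lines are dominated. Here the surviving (envelope) indices are i = 4, i = 3, i = 2, i = 1, i = 0.
Intersections between consecutive envelope lines give the roots: for adjacent envelope indices i < j the intersection is x = (a_i − a_j) / (j − i). Reading off the sorted break points: {-5, 1, 4, 6}.
Verification: at each break x_0, at least two indices attain the minimum of min_i(a_i + i · x_0).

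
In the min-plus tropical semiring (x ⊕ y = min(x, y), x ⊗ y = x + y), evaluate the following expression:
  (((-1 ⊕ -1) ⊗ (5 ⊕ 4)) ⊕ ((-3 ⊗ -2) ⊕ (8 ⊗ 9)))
(((-1 ⊕ -1) ⊗ (5 ⊕ 4)) ⊕ ((-3 ⊗ -2) ⊕ (8 ⊗ 9))) = -5

Expand innermost to outermost. Recall ⊕ takes the minimum of its arguments and ⊗ takes their sum. Working out the expression (((-1 ⊕ -1) ⊗ (5 ⊕ 4)) ⊕ ((-3 ⊗ -2) ⊕ (8 ⊗ 9))) gives -5.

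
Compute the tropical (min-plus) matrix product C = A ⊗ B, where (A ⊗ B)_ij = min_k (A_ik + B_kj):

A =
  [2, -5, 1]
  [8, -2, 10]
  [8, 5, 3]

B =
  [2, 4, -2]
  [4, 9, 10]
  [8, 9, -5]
A ⊗ B =
  [-1, 4, -4]
  [2, 7, 5]
  [9, 12, -2]

Apply the min-plus product entry-by-entry:
  C[0][0] = min over k of (A[0][0] + B[0][0] = 2 + 2 = 4, A[0][1] + B[1][0] = -5 + 4 = -1, A[0][2] + B[2][0] = 1 + 8 = 9) = -1 (attained at k = 1)
  C[0][1] = min over k of (A[0][0] + B[0][1] = 2 + 4 = 6, A[0][1] + B[1][1] = -5 + 9 = 4, A[0][2] + B[2][1] = 1 + 9 = 10) = 4 (attained at k = 1)
  C[0][2] = min over k of (A[0][0] + B[0][2] = 2 + -2 = 0, A[0][1] + B[1][2] = -5 + 10 = 5, A[0][2] + B[2][2] = 1 + -5 = -4) = -4 (attained at k = 2)
  C[1][0] = min over k of (A[1][0] + B[0][0] = 8 + 2 = 10, A[1][1] + B[1][0] = -2 + 4 = 2, A[1][2] + B[2][0] = 10 + 8 = 18) = 2 (attained at k = 1)
  C[1][1] = min over k of (A[1][0] + B[0][1] = 8 + 4 = 12, A[1][1] + B[1][1] = -2 + 9 = 7, A[1][2] + B[2][1] = 10 + 9 = 19) = 7 (attained at k = 1)
  C[1][2] = min over k of (A[1][0] + B[0][2] = 8 + -2 = 6, A[1][1] + B[1][2] = -2 + 10 = 8, A[1][2] + B[2][2] = 10 + -5 = 5) = 5 (attained at k = 2)
  C[2][0] = min over k of (A[2][0] + B[0][0] = 8 + 2 = 10, A[2][1] + B[1][0] = 5 + 4 = 9, A[2][2] + B[2][0] = 3 + 8 = 11) = 9 (attained at k = 1)
  C[2][1] = min over k of (A[2][0] + B[0][1] = 8 + 4 = 12, A[2][1] + B[1][1] = 5 + 9 = 14, A[2][2] + B[2][1] = 3 + 9 = 12) = 12 (attained at k = 0)
  C[2][2] = min over k of (A[2][0] + B[0][2] = 8 + -2 = 6, A[2][1] + B[1][2] = 5 + 10 = 15, A[2][2] + B[2][2] = 3 + -5 = -2) = -2 (attained at k = 2)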